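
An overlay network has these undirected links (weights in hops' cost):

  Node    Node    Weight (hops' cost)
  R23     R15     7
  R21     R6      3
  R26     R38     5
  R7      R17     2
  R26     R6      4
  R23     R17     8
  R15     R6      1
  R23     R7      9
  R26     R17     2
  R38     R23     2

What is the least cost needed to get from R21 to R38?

Compare a few routes:
R21 - R6 - R26 - R38: 3+4+5 = 12
R21 - R6 - R26 - R17 - R23 - R38: 3+4+2+8+2 = 19
R21 - R6 - R15 - R23 - R38: 3+1+7+2 = 13
R21 - R6 - R26 - R17 - R7 - R23 - R38: 3+4+2+2+9+2 = 22
Cheapest is R21 - R6 - R26 - R38 at 12 hops' cost.

12 hops' cost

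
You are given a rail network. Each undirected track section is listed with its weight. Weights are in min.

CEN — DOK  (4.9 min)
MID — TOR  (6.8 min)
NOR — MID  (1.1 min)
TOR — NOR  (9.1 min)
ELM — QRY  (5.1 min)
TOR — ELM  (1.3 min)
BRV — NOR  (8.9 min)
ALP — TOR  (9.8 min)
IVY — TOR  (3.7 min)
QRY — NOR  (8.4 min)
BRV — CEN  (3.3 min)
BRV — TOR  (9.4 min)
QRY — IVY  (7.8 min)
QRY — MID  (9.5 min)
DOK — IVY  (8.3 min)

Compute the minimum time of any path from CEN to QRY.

19.1 min

Settle nodes by increasing distance from CEN:
CEN: 0
BRV: 3.3  (via CEN)
DOK: 4.9  (via CEN)
NOR: 12.2  (via BRV)
TOR: 12.7  (via BRV)
IVY: 13.2  (via DOK)
MID: 13.3  (via NOR)
ELM: 14  (via TOR)
QRY: 19.1  (via ELM)
Shortest route: CEN → BRV → TOR → ELM → QRY = 19.1 min.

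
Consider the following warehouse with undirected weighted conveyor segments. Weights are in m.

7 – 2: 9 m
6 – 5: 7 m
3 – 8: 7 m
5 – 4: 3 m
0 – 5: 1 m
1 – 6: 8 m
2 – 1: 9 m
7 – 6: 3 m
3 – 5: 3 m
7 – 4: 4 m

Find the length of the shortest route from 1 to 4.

Shortest distances from 1:
1: 0
6: 8  (via 1)
2: 9  (via 1)
7: 11  (via 6)
4: 15  (via 7)
Shortest route: 1 → 6 → 7 → 4 = 15 m.

15 m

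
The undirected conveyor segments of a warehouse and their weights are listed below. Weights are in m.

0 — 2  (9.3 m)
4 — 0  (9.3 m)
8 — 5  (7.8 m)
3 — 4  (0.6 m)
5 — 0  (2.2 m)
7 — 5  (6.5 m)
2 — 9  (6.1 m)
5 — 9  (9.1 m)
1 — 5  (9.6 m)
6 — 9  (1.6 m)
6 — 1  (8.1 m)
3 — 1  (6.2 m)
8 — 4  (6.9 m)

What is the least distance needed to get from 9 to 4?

Enumerating some paths:
9–6–1–3–4: 1.6+8.1+6.2+0.6 = 16.5
9–5–0–4: 9.1+2.2+9.3 = 20.6
9–5–8–4: 9.1+7.8+6.9 = 23.8
9–2–0–4: 6.1+9.3+9.3 = 24.7
Cheapest is 9–6–1–3–4 at 16.5 m.

16.5 m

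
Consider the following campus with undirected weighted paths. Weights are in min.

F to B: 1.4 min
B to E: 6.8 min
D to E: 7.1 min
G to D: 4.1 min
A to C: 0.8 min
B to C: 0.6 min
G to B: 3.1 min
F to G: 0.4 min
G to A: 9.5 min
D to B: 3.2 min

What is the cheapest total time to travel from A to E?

8.2 min

Running Dijkstra from A:
A: 0
C: 0.8  (via A)
B: 1.4  (via C)
F: 2.8  (via B)
G: 3.2  (via F)
D: 4.6  (via B)
E: 8.2  (via B)
Shortest route: A → C → B → E = 8.2 min.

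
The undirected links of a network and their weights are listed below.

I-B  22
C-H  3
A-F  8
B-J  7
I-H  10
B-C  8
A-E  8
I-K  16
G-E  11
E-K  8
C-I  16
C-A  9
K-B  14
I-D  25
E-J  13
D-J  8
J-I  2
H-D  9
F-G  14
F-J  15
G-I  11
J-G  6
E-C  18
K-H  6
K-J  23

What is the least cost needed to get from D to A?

Enumerating some paths:
D–H–C–A: 9+3+9 = 21
D–J–F–A: 8+15+8 = 31
D–H–K–E–A: 9+6+8+8 = 31
D–J–E–A: 8+13+8 = 29
The minimum is 21 via D–H–C–A.

21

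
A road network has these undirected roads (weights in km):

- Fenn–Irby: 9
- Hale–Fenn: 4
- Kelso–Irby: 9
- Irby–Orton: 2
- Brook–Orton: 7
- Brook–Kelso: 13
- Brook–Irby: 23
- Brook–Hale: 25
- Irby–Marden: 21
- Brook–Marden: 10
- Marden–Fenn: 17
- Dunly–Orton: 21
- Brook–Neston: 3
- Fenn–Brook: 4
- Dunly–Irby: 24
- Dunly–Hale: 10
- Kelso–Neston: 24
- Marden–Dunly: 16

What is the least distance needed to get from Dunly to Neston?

Compare a few routes:
Dunly–Marden–Brook–Neston: 16+10+3 = 29
Dunly–Hale–Fenn–Brook–Neston: 10+4+4+3 = 21
Dunly–Orton–Brook–Neston: 21+7+3 = 31
The minimum is 21 km via Dunly–Hale–Fenn–Brook–Neston.

21 km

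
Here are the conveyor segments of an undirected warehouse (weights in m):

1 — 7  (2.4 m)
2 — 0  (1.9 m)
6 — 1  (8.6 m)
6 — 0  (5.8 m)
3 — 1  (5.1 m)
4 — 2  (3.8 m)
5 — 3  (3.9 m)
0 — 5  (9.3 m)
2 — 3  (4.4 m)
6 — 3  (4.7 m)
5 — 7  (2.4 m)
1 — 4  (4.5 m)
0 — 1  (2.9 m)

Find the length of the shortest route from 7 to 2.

Shortest distances from 7:
7: 0
1: 2.4  (via 7)
5: 2.4  (via 7)
0: 5.3  (via 1)
3: 6.3  (via 5)
4: 6.9  (via 1)
2: 7.2  (via 0)
Shortest route: 7–1–0–2 = 7.2 m.

7.2 m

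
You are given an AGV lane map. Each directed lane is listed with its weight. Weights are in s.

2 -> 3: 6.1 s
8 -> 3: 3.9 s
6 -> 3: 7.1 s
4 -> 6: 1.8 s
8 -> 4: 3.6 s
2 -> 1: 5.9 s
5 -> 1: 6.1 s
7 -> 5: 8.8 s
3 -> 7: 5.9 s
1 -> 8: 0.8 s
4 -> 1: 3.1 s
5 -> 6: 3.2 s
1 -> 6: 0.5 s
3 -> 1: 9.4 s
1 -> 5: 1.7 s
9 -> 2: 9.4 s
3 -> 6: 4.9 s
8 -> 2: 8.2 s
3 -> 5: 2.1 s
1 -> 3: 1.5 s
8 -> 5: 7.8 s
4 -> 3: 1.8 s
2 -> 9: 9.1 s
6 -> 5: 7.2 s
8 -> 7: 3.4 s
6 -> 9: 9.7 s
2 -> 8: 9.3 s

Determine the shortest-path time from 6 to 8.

Enumerating some paths:
6 → 3 → 1 → 8: 7.1+9.4+0.8 = 17.3
6 → 5 → 1 → 8: 7.2+6.1+0.8 = 14.1
6 → 9 → 2 → 1 → 8: 9.7+9.4+5.9+0.8 = 25.8
6 → 3 → 5 → 1 → 8: 7.1+2.1+6.1+0.8 = 16.1
Cheapest is 6 → 5 → 1 → 8 at 14.1 s.

14.1 s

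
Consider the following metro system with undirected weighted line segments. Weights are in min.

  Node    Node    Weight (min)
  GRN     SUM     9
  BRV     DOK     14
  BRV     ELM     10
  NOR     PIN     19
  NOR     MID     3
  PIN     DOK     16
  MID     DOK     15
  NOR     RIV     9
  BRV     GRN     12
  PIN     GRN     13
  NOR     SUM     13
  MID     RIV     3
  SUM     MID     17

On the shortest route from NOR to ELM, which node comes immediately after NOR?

MID

Enumerating some paths:
NOR–MID–DOK–BRV–ELM: 3+15+14+10 = 42
NOR–SUM–GRN–BRV–ELM: 13+9+12+10 = 44
Cheapest is NOR–MID–DOK–BRV–ELM at 42 min.
So from NOR the first move is to MID.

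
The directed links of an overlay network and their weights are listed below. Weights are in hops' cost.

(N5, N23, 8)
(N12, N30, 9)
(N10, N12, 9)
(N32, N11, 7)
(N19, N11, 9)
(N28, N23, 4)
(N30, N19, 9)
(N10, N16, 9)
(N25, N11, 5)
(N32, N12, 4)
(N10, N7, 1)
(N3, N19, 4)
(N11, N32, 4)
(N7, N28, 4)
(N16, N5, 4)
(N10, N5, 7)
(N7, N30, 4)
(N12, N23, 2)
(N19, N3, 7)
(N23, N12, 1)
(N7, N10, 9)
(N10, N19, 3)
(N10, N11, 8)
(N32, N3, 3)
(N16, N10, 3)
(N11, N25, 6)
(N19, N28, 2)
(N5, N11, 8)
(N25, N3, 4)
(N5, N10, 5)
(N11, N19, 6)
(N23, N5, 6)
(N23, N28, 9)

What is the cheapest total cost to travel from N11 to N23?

10 hops' cost

Candidate routes:
N11–N32–N12–N23: 4+4+2 = 10
N11–N19–N28–N23: 6+2+4 = 12
The minimum is 10 hops' cost via N11–N32–N12–N23.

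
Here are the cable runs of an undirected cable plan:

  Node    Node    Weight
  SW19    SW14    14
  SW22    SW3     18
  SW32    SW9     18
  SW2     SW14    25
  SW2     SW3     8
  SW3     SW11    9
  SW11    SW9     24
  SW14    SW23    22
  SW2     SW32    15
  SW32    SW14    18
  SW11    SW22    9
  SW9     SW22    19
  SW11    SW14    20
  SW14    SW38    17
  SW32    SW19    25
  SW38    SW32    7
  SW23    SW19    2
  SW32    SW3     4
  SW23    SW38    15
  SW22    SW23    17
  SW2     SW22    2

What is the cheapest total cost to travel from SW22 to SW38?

Compare a few routes:
SW22 - SW2 - SW32 - SW38: 2+15+7 = 24
SW22 - SW2 - SW3 - SW32 - SW38: 2+8+4+7 = 21
The minimum is 21 via SW22 - SW2 - SW3 - SW32 - SW38.

21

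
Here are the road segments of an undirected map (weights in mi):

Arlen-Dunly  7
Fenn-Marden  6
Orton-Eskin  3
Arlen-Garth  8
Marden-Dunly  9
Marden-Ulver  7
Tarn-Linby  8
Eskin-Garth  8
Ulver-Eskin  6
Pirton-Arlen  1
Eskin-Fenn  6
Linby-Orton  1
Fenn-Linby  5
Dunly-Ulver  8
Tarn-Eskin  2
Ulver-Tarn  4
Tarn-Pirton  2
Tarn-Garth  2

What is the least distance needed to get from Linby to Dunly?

16 mi

Shortest distances from Linby:
Linby: 0
Orton: 1  (via Linby)
Eskin: 4  (via Orton)
Fenn: 5  (via Linby)
Tarn: 6  (via Eskin)
Garth: 8  (via Tarn)
Pirton: 8  (via Tarn)
Arlen: 9  (via Pirton)
Ulver: 10  (via Eskin)
Marden: 11  (via Fenn)
Dunly: 16  (via Arlen)
Shortest route: Linby → Orton → Eskin → Tarn → Pirton → Arlen → Dunly = 16 mi.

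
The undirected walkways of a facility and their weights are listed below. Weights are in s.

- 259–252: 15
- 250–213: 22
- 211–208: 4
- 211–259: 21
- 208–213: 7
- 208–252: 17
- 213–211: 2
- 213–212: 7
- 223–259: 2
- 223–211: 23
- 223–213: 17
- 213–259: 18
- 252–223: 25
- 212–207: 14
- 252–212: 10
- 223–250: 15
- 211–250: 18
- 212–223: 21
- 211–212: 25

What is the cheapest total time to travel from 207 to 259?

37 s

Shortest distances from 207:
207: 0
212: 14  (via 207)
213: 21  (via 212)
211: 23  (via 213)
252: 24  (via 212)
208: 27  (via 211)
223: 35  (via 212)
259: 37  (via 223)
Shortest route: 207–212–223–259 = 37 s.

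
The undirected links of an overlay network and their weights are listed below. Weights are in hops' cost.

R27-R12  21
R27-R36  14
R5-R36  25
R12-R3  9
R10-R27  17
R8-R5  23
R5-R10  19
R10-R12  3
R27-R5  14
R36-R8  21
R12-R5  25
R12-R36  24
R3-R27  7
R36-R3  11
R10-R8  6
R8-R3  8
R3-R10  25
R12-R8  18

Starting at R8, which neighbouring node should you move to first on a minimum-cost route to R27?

R3

Compare a few routes:
R8 → R3 → R27: 8+7 = 15
R8 → R10 → R12 → R3 → R27: 6+3+9+7 = 25
R8 → R10 → R27: 6+17 = 23
The minimum is 15 hops' cost via R8 → R3 → R27.
So from R8 the first move is to R3.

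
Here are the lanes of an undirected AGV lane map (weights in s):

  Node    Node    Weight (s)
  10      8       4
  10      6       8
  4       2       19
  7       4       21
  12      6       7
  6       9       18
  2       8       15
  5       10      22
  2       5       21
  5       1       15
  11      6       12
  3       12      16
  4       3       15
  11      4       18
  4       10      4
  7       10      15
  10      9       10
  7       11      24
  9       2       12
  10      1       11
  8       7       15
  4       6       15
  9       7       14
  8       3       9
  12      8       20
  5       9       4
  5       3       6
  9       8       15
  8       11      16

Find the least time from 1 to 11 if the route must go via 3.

46 s

Shortest 1→3: 1–5–3 = 21
Best 3 to 11: 3–8–11 costing 25
Total via 3: 21 + 25 = 46 s.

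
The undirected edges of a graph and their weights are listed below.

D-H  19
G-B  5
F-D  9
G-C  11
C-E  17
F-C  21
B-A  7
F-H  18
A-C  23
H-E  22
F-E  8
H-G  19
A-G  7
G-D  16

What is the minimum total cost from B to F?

Compare a few routes:
B–G–C–F: 5+11+21 = 37
B–A–G–D–F: 7+7+16+9 = 39
B–G–D–F: 5+16+9 = 30
The minimum is 30 via B–G–D–F.

30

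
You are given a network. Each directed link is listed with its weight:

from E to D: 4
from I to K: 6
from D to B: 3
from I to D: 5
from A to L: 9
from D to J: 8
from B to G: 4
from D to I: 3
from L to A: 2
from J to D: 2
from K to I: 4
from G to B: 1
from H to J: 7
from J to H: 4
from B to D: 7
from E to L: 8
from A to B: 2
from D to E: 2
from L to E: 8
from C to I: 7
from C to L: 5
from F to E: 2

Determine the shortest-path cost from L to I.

Candidate routes:
L–E–D–I: 8+4+3 = 15
L–A–B–D–I: 2+2+7+3 = 14
Cheapest is L–A–B–D–I at 14.

14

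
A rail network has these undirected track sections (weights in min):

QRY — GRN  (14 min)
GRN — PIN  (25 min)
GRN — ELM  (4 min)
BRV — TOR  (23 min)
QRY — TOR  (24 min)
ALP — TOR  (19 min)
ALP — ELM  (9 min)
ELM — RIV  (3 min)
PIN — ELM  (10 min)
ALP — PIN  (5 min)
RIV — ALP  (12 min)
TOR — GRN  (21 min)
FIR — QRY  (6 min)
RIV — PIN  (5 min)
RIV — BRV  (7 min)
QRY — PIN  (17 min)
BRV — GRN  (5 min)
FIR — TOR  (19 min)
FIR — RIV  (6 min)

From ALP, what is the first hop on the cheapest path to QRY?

PIN

Candidate routes:
ALP–ELM–RIV–FIR–QRY: 9+3+6+6 = 24
ALP–ELM–GRN–QRY: 9+4+14 = 27
ALP–RIV–FIR–QRY: 12+6+6 = 24
ALP–PIN–QRY: 5+17 = 22
Cheapest is ALP–PIN–QRY at 22 min.
So from ALP the first move is to PIN.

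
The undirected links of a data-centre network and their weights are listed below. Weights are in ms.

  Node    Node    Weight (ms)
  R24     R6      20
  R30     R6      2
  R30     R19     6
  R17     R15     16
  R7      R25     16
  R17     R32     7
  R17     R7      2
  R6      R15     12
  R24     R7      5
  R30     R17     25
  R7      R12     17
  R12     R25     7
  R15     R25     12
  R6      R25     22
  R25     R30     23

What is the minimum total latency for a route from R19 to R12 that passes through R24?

Shortest R19→R24: R19 → R30 → R6 → R24 = 28
Best R24 to R12: R24 → R7 → R12 costing 22
Total via R24: 28 + 22 = 50 ms.

50 ms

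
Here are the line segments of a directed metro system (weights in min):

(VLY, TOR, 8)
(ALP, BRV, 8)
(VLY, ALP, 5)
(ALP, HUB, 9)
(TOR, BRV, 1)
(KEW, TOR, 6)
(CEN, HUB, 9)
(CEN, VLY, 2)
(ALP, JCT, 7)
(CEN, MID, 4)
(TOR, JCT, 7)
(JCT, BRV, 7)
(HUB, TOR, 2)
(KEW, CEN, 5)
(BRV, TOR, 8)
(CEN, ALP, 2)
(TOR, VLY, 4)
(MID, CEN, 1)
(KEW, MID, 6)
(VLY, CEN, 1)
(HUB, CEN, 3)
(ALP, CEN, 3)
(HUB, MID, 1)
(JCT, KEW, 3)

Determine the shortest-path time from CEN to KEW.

Compare a few routes:
CEN–ALP–JCT–KEW: 2+7+3 = 12
CEN–VLY–ALP–JCT–KEW: 2+5+7+3 = 17
CEN–VLY–TOR–JCT–KEW: 2+8+7+3 = 20
Cheapest is CEN–ALP–JCT–KEW at 12 min.

12 min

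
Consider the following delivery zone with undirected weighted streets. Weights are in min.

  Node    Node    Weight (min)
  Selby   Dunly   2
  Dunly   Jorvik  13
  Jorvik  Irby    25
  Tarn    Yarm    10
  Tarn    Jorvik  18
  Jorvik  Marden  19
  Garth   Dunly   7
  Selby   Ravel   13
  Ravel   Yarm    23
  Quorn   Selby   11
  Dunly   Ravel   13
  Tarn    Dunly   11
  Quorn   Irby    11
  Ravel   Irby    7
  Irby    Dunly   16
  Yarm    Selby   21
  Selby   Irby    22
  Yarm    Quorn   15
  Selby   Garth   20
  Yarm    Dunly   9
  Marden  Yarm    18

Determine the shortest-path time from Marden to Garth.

Enumerating some paths:
Marden–Jorvik–Dunly–Garth: 19+13+7 = 39
Marden–Yarm–Dunly–Garth: 18+9+7 = 34
Marden–Yarm–Selby–Dunly–Garth: 18+21+2+7 = 48
Marden–Yarm–Tarn–Dunly–Garth: 18+10+11+7 = 46
Cheapest is Marden–Yarm–Dunly–Garth at 34 min.

34 min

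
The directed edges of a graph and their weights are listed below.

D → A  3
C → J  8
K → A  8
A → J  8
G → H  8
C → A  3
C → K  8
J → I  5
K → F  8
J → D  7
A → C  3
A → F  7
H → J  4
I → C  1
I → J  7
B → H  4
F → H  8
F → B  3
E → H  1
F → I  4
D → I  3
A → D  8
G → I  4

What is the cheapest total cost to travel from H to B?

Settle nodes by increasing distance from H:
H: 0
J: 4  (via H)
I: 9  (via J)
C: 10  (via I)
D: 11  (via J)
A: 13  (via C)
K: 18  (via C)
F: 20  (via A)
B: 23  (via F)
Shortest route: H → J → I → C → A → F → B = 23.

23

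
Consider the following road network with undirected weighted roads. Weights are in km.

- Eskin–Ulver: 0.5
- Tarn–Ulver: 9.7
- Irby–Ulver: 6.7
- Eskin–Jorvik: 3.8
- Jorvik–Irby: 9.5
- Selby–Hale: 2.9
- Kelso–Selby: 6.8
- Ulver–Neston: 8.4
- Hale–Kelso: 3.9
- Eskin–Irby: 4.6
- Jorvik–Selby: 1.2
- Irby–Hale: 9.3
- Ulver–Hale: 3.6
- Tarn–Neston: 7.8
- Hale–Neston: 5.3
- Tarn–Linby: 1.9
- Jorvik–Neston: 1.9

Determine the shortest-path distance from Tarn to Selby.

10.9 km

Settle nodes by increasing distance from Tarn:
Tarn: 0
Linby: 1.9  (via Tarn)
Neston: 7.8  (via Tarn)
Jorvik: 9.7  (via Neston)
Ulver: 9.7  (via Tarn)
Eskin: 10.2  (via Ulver)
Selby: 10.9  (via Jorvik)
Shortest route: Tarn–Neston–Jorvik–Selby = 10.9 km.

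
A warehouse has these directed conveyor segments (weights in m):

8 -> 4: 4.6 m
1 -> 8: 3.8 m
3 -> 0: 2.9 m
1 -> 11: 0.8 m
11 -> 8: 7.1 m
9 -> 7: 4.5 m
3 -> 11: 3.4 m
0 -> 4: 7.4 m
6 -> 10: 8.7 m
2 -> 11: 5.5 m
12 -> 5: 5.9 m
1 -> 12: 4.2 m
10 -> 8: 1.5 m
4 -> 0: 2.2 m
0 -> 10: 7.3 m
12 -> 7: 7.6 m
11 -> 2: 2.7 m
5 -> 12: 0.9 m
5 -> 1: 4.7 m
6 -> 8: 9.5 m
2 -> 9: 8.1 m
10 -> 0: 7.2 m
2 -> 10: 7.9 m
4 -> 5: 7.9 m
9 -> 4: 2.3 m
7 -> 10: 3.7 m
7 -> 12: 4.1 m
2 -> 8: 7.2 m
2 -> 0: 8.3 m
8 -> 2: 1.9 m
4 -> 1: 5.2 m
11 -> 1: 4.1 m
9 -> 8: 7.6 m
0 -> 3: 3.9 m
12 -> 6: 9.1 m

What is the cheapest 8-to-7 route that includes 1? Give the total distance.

21.6 m

Shortest 8→1: 8 → 4 → 1 = 9.8
Best 1 to 7: 1 → 12 → 7 costing 11.8
Total via 1: 9.8 + 11.8 = 21.6 m.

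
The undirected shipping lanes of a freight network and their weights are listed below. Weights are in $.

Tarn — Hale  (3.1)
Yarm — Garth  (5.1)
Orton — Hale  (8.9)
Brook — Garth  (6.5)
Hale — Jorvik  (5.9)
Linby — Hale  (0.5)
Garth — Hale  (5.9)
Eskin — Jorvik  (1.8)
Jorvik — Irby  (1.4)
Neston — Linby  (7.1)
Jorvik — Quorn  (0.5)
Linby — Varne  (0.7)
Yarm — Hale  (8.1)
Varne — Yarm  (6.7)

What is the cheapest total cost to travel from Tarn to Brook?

Enumerating some paths:
Tarn–Hale–Yarm–Garth–Brook: 3.1+8.1+5.1+6.5 = 22.8
Tarn–Hale–Garth–Brook: 3.1+5.9+6.5 = 15.5
Tarn–Hale–Linby–Varne–Yarm–Garth–Brook: 3.1+0.5+0.7+6.7+5.1+6.5 = 22.6
The minimum is $15.5 via Tarn–Hale–Garth–Brook.

$15.5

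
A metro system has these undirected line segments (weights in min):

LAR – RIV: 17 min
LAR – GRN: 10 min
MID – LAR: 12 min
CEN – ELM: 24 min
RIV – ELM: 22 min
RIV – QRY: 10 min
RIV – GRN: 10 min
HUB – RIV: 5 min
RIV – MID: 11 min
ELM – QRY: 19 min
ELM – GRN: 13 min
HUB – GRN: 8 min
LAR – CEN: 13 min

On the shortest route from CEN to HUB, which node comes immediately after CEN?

LAR

Candidate routes:
CEN–LAR–RIV–HUB: 13+17+5 = 35
CEN–LAR–GRN–HUB: 13+10+8 = 31
Cheapest is CEN–LAR–GRN–HUB at 31 min.
So from CEN the first move is to LAR.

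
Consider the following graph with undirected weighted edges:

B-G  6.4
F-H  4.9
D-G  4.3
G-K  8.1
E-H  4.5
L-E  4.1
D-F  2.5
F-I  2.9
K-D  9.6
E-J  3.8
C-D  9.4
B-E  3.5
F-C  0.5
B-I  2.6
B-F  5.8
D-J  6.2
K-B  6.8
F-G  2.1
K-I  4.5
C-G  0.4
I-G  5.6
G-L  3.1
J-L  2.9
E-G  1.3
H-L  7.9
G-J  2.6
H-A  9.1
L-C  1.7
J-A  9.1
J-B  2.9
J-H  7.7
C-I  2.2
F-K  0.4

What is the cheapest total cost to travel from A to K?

13

Shortest distances from A:
A: 0
H: 9.1  (via A)
J: 9.1  (via A)
G: 11.7  (via J)
B: 12  (via J)
L: 12  (via J)
C: 12.1  (via G)
F: 12.6  (via C)
E: 12.9  (via J)
K: 13  (via F)
Shortest route: A → J → G → C → F → K = 13.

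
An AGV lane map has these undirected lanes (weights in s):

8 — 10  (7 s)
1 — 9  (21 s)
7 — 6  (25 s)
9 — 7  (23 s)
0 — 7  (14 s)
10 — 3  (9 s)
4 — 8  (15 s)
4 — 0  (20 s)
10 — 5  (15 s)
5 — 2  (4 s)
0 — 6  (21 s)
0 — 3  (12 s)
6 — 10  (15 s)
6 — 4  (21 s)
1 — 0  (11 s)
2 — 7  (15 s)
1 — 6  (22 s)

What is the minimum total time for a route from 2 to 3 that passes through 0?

41 s

Shortest 2→0: 2–7–0 = 29
Best 0 to 3: 0–3 costing 12
Total via 0: 29 + 12 = 41 s.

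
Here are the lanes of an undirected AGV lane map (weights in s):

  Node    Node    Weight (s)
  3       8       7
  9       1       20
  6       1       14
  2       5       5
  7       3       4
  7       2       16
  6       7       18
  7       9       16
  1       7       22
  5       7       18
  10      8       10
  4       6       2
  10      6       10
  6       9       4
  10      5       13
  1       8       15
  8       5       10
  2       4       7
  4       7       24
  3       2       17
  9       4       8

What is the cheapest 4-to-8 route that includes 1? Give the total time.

31 s

Shortest 4→1: 4 → 6 → 1 = 16
Best 1 to 8: 1 → 8 costing 15
Total via 1: 16 + 15 = 31 s.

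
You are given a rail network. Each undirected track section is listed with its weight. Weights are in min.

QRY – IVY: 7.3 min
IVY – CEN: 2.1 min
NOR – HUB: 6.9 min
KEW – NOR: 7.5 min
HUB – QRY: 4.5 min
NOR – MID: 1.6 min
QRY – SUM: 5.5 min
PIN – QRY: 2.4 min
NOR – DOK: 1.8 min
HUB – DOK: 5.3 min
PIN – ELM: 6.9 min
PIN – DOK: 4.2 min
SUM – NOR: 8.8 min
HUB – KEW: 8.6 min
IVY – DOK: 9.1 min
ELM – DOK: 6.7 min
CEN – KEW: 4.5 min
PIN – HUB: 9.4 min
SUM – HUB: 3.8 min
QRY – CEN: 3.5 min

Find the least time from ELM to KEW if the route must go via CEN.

17.3 min

Best ELM to CEN: ELM → PIN → QRY → CEN costing 12.8
Shortest CEN→KEW: CEN → KEW = 4.5
Total via CEN: 12.8 + 4.5 = 17.3 min.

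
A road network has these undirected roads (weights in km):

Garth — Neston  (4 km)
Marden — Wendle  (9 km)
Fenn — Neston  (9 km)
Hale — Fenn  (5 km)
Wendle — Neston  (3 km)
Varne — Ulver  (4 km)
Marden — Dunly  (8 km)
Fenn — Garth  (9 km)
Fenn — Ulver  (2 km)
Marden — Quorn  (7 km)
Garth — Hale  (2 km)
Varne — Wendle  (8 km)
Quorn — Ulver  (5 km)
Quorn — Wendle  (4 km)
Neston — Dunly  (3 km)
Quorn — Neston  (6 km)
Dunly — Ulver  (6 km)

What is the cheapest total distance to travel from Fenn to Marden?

14 km

Settle nodes by increasing distance from Fenn:
Fenn: 0
Ulver: 2  (via Fenn)
Hale: 5  (via Fenn)
Varne: 6  (via Ulver)
Quorn: 7  (via Ulver)
Garth: 7  (via Hale)
Dunly: 8  (via Ulver)
Neston: 9  (via Fenn)
Wendle: 11  (via Quorn)
Marden: 14  (via Quorn)
Shortest route: Fenn–Ulver–Quorn–Marden = 14 km.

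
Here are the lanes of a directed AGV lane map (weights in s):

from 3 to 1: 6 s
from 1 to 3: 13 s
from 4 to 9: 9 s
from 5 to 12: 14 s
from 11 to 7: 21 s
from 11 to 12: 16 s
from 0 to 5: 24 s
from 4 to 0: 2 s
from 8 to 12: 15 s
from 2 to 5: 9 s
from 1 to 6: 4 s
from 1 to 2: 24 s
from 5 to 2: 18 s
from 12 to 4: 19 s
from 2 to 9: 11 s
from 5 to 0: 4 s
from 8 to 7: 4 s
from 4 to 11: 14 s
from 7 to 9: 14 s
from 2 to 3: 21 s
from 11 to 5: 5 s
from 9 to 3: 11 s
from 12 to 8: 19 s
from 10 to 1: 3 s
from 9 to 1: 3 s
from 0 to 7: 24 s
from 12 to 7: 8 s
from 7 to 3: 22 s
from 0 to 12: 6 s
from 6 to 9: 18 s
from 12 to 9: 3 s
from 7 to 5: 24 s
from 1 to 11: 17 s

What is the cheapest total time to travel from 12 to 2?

Settle nodes by increasing distance from 12:
12: 0
9: 3  (via 12)
1: 6  (via 9)
7: 8  (via 12)
6: 10  (via 1)
3: 14  (via 9)
4: 19  (via 12)
8: 19  (via 12)
0: 21  (via 4)
11: 23  (via 1)
5: 28  (via 11)
2: 30  (via 1)
Shortest route: 12–9–1–2 = 30 s.

30 s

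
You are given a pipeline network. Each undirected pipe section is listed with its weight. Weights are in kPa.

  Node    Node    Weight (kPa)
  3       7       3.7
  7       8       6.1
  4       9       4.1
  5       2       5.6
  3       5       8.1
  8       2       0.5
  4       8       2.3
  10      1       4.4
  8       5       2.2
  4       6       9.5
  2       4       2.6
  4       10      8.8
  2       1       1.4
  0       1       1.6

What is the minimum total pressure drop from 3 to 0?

13.3 kPa

Enumerating some paths:
3 → 5 → 8 → 2 → 1 → 0: 8.1+2.2+0.5+1.4+1.6 = 13.8
3 → 7 → 8 → 2 → 1 → 0: 3.7+6.1+0.5+1.4+1.6 = 13.3
The minimum is 13.3 kPa via 3 → 7 → 8 → 2 → 1 → 0.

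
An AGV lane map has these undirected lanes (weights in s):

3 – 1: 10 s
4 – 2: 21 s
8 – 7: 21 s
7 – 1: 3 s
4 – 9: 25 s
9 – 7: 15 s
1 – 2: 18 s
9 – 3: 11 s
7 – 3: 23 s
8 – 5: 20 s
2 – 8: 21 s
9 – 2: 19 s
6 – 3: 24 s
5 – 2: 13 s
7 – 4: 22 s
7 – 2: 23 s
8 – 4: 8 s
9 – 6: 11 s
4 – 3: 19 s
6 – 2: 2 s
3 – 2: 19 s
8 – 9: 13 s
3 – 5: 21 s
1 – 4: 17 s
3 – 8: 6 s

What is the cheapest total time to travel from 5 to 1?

31 s

Enumerating some paths:
5 → 2 → 7 → 1: 13+23+3 = 39
5 → 2 → 1: 13+18 = 31
5 → 2 → 3 → 1: 13+19+10 = 42
5 → 8 → 3 → 1: 20+6+10 = 36
The minimum is 31 s via 5 → 2 → 1.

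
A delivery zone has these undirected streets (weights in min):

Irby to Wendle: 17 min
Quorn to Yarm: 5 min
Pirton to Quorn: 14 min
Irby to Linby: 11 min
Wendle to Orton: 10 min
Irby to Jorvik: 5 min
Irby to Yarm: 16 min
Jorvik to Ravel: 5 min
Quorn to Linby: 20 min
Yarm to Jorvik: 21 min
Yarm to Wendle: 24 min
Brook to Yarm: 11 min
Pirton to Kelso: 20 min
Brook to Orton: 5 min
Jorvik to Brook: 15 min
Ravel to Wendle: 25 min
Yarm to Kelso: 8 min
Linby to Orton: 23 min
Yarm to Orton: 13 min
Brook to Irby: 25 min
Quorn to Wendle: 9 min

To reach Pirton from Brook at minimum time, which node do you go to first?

Enumerating some paths:
Brook - Yarm - Quorn - Pirton: 11+5+14 = 30
Brook - Orton - Yarm - Quorn - Pirton: 5+13+5+14 = 37
Brook - Yarm - Kelso - Pirton: 11+8+20 = 39
Brook - Orton - Wendle - Quorn - Pirton: 5+10+9+14 = 38
Cheapest is Brook - Yarm - Quorn - Pirton at 30 min.
So from Brook the first move is to Yarm.

Yarm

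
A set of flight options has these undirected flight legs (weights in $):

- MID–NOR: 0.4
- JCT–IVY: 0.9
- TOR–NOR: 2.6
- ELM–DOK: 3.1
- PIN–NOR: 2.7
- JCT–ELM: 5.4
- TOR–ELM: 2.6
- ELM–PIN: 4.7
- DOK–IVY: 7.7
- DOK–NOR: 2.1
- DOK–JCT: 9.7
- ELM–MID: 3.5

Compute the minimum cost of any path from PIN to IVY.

$11

Settle nodes by increasing distance from PIN:
PIN: 0
NOR: 2.7  (via PIN)
MID: 3.1  (via NOR)
ELM: 4.7  (via PIN)
DOK: 4.8  (via NOR)
TOR: 5.3  (via NOR)
JCT: 10.1  (via ELM)
IVY: 11  (via JCT)
Shortest route: PIN–ELM–JCT–IVY = $11.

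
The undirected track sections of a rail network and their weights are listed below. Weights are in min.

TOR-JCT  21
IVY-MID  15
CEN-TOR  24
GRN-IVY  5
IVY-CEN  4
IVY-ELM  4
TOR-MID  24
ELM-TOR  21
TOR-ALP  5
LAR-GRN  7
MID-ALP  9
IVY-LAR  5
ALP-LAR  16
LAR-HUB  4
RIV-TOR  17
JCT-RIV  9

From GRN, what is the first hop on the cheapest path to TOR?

LAR

Compare a few routes:
GRN → LAR → ALP → TOR: 7+16+5 = 28
GRN → IVY → ELM → TOR: 5+4+21 = 30
Cheapest is GRN → LAR → ALP → TOR at 28 min.
So from GRN the first move is to LAR.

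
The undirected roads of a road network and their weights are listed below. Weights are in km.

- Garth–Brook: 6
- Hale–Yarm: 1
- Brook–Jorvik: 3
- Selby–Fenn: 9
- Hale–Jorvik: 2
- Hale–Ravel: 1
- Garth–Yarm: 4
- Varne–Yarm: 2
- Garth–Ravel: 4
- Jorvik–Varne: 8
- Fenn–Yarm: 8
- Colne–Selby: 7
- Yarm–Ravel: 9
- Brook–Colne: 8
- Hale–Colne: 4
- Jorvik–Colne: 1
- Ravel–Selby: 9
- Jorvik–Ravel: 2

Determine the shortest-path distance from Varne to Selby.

13 km

Candidate routes:
Varne → Yarm → Hale → Colne → Selby: 2+1+4+7 = 14
Varne → Yarm → Hale → Ravel → Selby: 2+1+1+9 = 13
Cheapest is Varne → Yarm → Hale → Ravel → Selby at 13 km.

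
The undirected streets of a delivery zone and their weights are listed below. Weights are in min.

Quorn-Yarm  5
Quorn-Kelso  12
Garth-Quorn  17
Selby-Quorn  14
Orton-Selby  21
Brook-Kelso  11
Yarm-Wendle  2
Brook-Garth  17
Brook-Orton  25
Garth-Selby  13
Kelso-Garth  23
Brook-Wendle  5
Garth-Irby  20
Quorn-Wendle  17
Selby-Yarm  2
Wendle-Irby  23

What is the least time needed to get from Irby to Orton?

Enumerating some paths:
Irby–Wendle–Brook–Orton: 23+5+25 = 53
Irby–Wendle–Yarm–Selby–Orton: 23+2+2+21 = 48
The minimum is 48 min via Irby–Wendle–Yarm–Selby–Orton.

48 min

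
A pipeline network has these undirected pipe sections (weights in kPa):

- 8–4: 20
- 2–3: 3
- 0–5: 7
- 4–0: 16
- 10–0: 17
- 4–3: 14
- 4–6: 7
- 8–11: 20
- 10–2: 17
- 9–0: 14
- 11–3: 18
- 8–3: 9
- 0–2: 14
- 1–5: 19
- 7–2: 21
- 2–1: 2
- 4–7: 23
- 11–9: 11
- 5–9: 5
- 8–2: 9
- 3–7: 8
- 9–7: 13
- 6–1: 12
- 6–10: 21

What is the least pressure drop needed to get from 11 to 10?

38 kPa

Compare a few routes:
11–3–2–10: 18+3+17 = 38
11–9–0–10: 11+14+17 = 42
11–9–5–0–10: 11+5+7+17 = 40
The minimum is 38 kPa via 11–3–2–10.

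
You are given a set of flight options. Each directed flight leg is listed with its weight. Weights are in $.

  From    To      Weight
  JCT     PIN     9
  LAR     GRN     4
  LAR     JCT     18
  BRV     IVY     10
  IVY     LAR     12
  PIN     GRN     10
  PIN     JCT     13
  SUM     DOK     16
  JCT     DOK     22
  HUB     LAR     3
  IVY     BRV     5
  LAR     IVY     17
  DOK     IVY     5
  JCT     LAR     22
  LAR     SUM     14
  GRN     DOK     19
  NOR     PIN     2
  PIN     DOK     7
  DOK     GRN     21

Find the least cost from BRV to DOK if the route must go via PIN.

Best BRV to PIN: BRV → IVY → LAR → JCT → PIN costing 49
Best PIN to DOK: PIN → DOK costing 7
Total via PIN: 49 + 7 = $56.

$56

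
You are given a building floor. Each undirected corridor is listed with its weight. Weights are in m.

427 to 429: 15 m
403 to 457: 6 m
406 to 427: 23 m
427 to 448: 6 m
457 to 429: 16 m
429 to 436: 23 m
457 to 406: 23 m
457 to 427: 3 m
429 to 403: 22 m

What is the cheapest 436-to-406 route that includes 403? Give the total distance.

74 m

Best 436 to 403: 436–429–403 costing 45
Shortest 403→406: 403–457–406 = 29
Total via 403: 45 + 29 = 74 m.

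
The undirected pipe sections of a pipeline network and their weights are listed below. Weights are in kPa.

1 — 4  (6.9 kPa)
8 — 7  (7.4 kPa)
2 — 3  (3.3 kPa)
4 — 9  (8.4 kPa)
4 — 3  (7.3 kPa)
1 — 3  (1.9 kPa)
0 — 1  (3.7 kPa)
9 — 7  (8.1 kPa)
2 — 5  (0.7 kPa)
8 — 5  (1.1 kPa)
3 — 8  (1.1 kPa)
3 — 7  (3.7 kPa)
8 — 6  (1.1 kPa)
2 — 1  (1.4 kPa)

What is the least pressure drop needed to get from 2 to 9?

14.7 kPa

Enumerating some paths:
2 → 5 → 8 → 3 → 7 → 9: 0.7+1.1+1.1+3.7+8.1 = 14.7
2 → 3 → 7 → 9: 3.3+3.7+8.1 = 15.1
2 → 1 → 3 → 7 → 9: 1.4+1.9+3.7+8.1 = 15.1
2 → 1 → 4 → 9: 1.4+6.9+8.4 = 16.7
The minimum is 14.7 kPa via 2 → 5 → 8 → 3 → 7 → 9.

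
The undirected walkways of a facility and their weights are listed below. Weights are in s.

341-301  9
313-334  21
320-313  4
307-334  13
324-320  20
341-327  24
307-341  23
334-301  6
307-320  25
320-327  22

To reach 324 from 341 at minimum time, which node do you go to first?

Candidate routes:
341–327–320–324: 24+22+20 = 66
341–301–334–313–320–324: 9+6+21+4+20 = 60
341–307–320–324: 23+25+20 = 68
341–301–334–307–320–324: 9+6+13+25+20 = 73
Cheapest is 341–301–334–313–320–324 at 60 s.
So from 341 the first move is to 301.

301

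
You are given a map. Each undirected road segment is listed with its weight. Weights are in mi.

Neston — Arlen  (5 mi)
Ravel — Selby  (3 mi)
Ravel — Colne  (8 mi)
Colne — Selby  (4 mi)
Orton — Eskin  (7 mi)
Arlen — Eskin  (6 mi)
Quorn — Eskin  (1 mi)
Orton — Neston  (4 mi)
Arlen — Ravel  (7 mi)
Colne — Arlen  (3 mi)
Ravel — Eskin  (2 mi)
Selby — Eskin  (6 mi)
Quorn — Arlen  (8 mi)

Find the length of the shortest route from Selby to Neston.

Running Dijkstra from Selby:
Selby: 0
Ravel: 3  (via Selby)
Colne: 4  (via Selby)
Eskin: 5  (via Ravel)
Quorn: 6  (via Eskin)
Arlen: 7  (via Colne)
Orton: 12  (via Eskin)
Neston: 12  (via Arlen)
Shortest route: Selby–Colne–Arlen–Neston = 12 mi.

12 mi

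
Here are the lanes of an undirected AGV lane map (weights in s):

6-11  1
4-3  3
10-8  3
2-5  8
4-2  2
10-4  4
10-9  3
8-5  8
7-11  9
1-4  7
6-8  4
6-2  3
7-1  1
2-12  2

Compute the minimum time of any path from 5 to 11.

12 s

Candidate routes:
5–8–6–11: 8+4+1 = 13
5–2–4–10–8–6–11: 8+2+4+3+4+1 = 22
5–8–10–4–2–6–11: 8+3+4+2+3+1 = 21
5–2–6–11: 8+3+1 = 12
Cheapest is 5–2–6–11 at 12 s.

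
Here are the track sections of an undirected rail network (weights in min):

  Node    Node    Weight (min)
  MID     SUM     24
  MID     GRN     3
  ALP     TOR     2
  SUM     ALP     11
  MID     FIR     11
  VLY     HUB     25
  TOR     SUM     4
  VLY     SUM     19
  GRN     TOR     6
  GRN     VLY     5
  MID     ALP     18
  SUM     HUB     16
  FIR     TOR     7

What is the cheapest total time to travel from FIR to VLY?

Shortest distances from FIR:
FIR: 0
TOR: 7  (via FIR)
ALP: 9  (via TOR)
MID: 11  (via FIR)
SUM: 11  (via TOR)
GRN: 13  (via TOR)
VLY: 18  (via GRN)
Shortest route: FIR → TOR → GRN → VLY = 18 min.

18 min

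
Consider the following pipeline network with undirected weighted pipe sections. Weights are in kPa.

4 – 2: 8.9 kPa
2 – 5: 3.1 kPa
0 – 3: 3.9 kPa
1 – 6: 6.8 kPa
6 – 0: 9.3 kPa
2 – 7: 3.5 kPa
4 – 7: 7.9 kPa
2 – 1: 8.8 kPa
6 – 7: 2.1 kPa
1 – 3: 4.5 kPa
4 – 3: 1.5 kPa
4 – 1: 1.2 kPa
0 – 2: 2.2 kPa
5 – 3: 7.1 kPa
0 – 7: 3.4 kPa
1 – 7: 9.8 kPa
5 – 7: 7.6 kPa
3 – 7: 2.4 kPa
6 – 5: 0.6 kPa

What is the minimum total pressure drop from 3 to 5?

5.1 kPa

Candidate routes:
3 - 5: 7.1 = 7.1
3 - 7 - 6 - 5: 2.4+2.1+0.6 = 5.1
3 - 7 - 2 - 5: 2.4+3.5+3.1 = 9
Cheapest is 3 - 7 - 6 - 5 at 5.1 kPa.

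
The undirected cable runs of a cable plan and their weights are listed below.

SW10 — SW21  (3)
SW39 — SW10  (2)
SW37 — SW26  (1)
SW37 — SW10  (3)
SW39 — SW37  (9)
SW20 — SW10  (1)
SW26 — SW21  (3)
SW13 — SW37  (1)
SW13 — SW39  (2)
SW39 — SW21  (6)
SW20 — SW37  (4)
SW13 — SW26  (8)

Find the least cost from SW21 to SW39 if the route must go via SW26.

Shortest SW21→SW26: SW21–SW26 = 3
Best SW26 to SW39: SW26–SW37–SW13–SW39 costing 4
Total via SW26: 3 + 4 = 7.

7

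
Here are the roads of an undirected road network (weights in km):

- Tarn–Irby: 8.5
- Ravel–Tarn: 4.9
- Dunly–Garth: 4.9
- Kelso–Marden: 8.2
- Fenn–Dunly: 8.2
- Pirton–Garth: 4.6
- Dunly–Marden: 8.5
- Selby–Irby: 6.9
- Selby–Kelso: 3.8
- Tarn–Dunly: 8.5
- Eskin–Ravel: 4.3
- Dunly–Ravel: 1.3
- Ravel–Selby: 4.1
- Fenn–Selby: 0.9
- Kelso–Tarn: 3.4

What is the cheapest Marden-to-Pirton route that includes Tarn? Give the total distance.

27.3 km

Best Marden to Tarn: Marden–Kelso–Tarn costing 11.6
Best Tarn to Pirton: Tarn–Ravel–Dunly–Garth–Pirton costing 15.7
Total via Tarn: 11.6 + 15.7 = 27.3 km.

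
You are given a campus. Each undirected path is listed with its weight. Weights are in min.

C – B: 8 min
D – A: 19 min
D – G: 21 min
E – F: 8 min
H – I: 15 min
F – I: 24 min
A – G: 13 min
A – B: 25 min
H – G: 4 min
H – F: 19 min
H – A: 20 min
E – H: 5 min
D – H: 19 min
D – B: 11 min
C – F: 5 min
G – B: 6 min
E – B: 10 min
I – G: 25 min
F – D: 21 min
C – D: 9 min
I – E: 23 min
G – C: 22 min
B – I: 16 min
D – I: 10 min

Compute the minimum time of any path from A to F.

Compare a few routes:
A - D - C - F: 19+9+5 = 33
A - G - H - E - F: 13+4+5+8 = 30
A - G - B - C - F: 13+6+8+5 = 32
Cheapest is A - G - H - E - F at 30 min.

30 min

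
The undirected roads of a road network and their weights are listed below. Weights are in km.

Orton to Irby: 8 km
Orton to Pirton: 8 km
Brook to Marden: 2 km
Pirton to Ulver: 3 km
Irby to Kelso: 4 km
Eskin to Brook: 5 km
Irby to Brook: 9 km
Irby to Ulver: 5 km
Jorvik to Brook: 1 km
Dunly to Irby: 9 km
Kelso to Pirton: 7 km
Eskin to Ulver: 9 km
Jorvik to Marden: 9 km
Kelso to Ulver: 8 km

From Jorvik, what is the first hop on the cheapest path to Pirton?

Brook

Candidate routes:
Jorvik - Brook - Irby - Kelso - Pirton: 1+9+4+7 = 21
Jorvik - Brook - Eskin - Ulver - Pirton: 1+5+9+3 = 18
Cheapest is Jorvik - Brook - Eskin - Ulver - Pirton at 18 km.
So from Jorvik the first move is to Brook.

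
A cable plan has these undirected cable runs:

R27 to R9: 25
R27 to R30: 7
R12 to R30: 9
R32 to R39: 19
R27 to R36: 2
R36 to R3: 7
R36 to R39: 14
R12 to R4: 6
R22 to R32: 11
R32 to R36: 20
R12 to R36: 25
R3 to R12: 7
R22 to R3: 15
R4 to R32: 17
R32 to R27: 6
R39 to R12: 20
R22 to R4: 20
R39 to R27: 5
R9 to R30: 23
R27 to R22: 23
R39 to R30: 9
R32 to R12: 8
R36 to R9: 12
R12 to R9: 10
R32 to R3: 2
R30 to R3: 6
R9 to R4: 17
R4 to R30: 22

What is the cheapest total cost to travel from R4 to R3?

13

Enumerating some paths:
R4–R12–R3: 6+7 = 13
R4–R12–R32–R3: 6+8+2 = 16
R4–R32–R3: 17+2 = 19
The minimum is 13 via R4–R12–R3.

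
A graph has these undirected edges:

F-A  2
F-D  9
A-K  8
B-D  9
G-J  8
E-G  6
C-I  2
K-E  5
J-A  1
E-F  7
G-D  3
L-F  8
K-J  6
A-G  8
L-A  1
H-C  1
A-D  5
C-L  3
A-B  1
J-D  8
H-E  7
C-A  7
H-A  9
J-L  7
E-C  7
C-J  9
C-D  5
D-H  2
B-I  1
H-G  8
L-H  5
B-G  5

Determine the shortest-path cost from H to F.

7

Enumerating some paths:
H - L - A - F: 5+1+2 = 8
H - C - I - B - A - F: 1+2+1+1+2 = 7
H - D - A - F: 2+5+2 = 9
The minimum is 7 via H - C - I - B - A - F.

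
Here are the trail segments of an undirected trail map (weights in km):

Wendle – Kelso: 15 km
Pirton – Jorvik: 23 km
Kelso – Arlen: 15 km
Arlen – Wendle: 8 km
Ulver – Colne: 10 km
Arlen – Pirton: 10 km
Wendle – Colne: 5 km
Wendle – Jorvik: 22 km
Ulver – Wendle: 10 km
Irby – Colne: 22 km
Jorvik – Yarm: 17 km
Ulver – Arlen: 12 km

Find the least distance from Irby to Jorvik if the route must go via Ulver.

Best Irby to Ulver: Irby → Colne → Ulver costing 32
Shortest Ulver→Jorvik: Ulver → Wendle → Jorvik = 32
Total via Ulver: 32 + 32 = 64 km.

64 km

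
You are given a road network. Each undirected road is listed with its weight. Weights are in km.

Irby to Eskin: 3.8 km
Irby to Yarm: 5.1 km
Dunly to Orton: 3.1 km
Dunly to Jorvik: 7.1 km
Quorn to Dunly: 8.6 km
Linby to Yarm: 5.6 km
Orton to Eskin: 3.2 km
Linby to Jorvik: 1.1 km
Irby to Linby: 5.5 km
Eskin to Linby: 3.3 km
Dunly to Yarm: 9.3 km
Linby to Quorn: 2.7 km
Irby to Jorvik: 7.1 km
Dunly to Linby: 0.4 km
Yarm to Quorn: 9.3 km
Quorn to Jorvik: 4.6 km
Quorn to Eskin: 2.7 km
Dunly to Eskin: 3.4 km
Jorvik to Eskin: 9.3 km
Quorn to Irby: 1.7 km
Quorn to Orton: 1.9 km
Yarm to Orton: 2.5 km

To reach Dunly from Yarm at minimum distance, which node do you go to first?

Orton

Candidate routes:
Yarm → Orton → Dunly: 2.5+3.1 = 5.6
Yarm → Linby → Dunly: 5.6+0.4 = 6
The minimum is 5.6 km via Yarm → Orton → Dunly.
So from Yarm the first move is to Orton.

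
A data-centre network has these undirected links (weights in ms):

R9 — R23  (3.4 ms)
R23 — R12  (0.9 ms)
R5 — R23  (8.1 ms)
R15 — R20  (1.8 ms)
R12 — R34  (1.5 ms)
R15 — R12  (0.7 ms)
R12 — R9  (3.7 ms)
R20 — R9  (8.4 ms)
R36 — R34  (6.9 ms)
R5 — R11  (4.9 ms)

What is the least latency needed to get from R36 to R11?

Shortest distances from R36:
R36: 0
R34: 6.9  (via R36)
R12: 8.4  (via R34)
R15: 9.1  (via R12)
R23: 9.3  (via R12)
R20: 10.9  (via R15)
R9: 12.1  (via R12)
R5: 17.4  (via R23)
R11: 22.3  (via R5)
Shortest route: R36–R34–R12–R23–R5–R11 = 22.3 ms.

22.3 ms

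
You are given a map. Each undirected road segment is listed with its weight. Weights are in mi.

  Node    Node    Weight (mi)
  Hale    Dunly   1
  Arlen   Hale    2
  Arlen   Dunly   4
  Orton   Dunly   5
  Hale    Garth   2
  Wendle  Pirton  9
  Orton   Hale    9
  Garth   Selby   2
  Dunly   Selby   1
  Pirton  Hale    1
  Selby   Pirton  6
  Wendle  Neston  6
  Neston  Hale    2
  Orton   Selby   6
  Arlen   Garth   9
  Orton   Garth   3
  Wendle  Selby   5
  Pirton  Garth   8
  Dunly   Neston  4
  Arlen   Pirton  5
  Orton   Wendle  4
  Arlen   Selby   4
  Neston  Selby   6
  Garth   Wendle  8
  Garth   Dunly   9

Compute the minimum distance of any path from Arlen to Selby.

Shortest distances from Arlen:
Arlen: 0
Hale: 2  (via Arlen)
Dunly: 3  (via Hale)
Pirton: 3  (via Hale)
Selby: 4  (via Arlen)
Shortest route: Arlen → Selby = 4 mi.

4 mi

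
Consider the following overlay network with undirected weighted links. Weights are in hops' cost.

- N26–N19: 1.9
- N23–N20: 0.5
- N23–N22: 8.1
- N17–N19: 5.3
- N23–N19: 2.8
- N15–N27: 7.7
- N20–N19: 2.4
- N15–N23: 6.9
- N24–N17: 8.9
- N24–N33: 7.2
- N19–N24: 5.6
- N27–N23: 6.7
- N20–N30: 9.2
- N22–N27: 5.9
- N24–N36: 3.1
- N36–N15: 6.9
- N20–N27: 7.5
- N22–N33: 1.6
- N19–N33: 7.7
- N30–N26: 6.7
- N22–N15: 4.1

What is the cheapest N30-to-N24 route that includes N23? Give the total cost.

Shortest N30→N23: N30–N20–N23 = 9.7
Best N23 to N24: N23–N19–N24 costing 8.4
Total via N23: 9.7 + 8.4 = 18.1 hops' cost.

18.1 hops' cost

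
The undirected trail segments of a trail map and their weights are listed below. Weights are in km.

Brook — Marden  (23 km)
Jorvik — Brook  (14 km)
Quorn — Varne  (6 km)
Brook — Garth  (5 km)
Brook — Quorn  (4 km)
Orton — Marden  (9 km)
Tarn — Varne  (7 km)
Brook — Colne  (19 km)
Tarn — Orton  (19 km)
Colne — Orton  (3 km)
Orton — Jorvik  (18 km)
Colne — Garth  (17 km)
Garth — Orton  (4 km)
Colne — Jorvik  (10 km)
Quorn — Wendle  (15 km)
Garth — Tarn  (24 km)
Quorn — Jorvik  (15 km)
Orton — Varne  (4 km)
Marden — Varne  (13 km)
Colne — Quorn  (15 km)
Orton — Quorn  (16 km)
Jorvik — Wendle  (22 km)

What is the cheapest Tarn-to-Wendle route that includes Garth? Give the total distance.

Best Tarn to Garth: Tarn → Varne → Orton → Garth costing 15
Best Garth to Wendle: Garth → Brook → Quorn → Wendle costing 24
Total via Garth: 15 + 24 = 39 km.

39 km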